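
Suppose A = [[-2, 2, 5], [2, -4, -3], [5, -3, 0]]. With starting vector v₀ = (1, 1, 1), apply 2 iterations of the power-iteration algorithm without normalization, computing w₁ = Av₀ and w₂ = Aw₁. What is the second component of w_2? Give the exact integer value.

24

w1 = Av₀ = ((-2)·1 + 2·1 + 5·1; 2·1 + (-4)·1 + (-3)·1; 5·1 + (-3)·1 + 0·1) = (5, -5, 2)
w2 = Aw1 = ((-2)·5 + 2·(-5) + 5·2; 2·5 + (-4)·(-5) + (-3)·2; 5·5 + (-3)·(-5) + 0·2) = (-10, 24, 40)
The requested component of w2 is 24.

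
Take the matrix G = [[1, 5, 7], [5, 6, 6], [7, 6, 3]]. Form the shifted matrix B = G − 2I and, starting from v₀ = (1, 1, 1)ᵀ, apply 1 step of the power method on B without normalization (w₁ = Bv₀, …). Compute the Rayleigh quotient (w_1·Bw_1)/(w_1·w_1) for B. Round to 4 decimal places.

B = G − 2I has rows (-1, 5, 7); (5, 4, 6); (7, 6, 1)
w1 = Bv₀ = ((-1)·1 + 5·1 + 7·1; 5·1 + 4·1 + 6·1; 7·1 + 6·1 + 1·1) = (11, 15, 14)
Bw1 = (162, 199, 181)
w1·Bw1 = 7301; w1·w1 = 542; μ ≈ 7301/542 = 13.4705

μ ≈ 13.4705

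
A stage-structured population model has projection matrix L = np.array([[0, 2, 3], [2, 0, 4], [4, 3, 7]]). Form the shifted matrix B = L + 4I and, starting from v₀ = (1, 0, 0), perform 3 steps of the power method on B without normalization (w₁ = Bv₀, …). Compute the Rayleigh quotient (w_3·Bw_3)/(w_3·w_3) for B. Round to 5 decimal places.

μ ≈ 14.02329

B = L + 4I has rows (4, 2, 3); (2, 4, 4); (4, 3, 11)
w1 = Bv₀ = (4·1 + 2·0 + 3·0; 2·1 + 4·0 + 4·0; 4·1 + 3·0 + 11·0) = (4, 2, 4)
w2 = Bw1 = (4·4 + 2·2 + 3·4; 2·4 + 4·2 + 4·4; 4·4 + 3·2 + 11·4) = (32, 32, 66)
w3 = Bw2 = (390, 456, 950)
Bw3 = (5322, 6404, 13378)
w3·Bw3 = 17704904; w3·w3 = 1262536; μ ≈ 17704904/1262536 = 14.02329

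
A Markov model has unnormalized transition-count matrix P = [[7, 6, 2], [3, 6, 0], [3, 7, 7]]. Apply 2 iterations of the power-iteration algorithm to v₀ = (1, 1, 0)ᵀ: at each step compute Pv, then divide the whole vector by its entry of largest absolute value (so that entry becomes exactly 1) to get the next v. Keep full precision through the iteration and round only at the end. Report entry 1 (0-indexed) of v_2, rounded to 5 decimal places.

0.54070

Pv0 = (13.000000, 9.000000, 10.000000); divide by 13.000000 → v1 = (1.000000, 0.692308, 0.769231)
Pv1 = (12.692308, 7.153846, 13.230769); divide by 13.230769 → v2 = (0.959302, 0.540698, 1.000000)
Requested entry of v2: 93/172 = 0.54070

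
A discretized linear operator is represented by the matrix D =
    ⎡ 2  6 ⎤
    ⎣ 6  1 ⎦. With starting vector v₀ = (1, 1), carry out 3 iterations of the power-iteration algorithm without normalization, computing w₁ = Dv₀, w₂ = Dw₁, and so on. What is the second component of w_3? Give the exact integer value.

403

w1 = Dv₀ = (2·1 + 6·1; 6·1 + 1·1) = (8, 7)
w2 = Dw1 = (2·8 + 6·7; 6·8 + 1·7) = (58, 55)
w3 = Dw2 = (446, 403)
The requested component of w3 is 403.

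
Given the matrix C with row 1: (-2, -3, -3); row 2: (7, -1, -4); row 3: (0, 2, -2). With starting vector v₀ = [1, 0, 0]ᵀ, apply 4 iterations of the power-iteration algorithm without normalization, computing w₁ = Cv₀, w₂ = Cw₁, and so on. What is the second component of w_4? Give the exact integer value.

w1 = Cv₀ = (-2, 7, 0)
w2 = Cw1 = (-17, -21, 14)
w3 = Cw2 = (55, -154, -70)
w4 = Cw3 = (562, 819, -168)
The requested component of w4 is 819.

819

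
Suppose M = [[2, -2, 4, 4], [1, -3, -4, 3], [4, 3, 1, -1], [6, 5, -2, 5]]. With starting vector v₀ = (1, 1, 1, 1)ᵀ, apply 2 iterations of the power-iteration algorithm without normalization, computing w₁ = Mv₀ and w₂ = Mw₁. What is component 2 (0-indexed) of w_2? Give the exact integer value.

16

w1 = Mv₀ = (8, -3, 7, 14)
w2 = Mw1 = (106, 31, 16, 89)
The requested component of w2 is 16.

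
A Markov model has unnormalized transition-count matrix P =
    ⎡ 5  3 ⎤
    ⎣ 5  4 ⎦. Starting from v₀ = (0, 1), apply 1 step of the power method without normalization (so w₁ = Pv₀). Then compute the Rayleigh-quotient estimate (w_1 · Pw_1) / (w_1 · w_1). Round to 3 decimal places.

w1 = Pv₀ = (5·0 + 3·1; 5·0 + 4·1) = (3, 4)
Pw1 = (27, 31)
w1·Pw1 = 3·27 + 4·31 = 205; w1·w1 = 3·3 + 4·4 = 25
λ ≈ 205/25 = 8.200

λ ≈ 8.200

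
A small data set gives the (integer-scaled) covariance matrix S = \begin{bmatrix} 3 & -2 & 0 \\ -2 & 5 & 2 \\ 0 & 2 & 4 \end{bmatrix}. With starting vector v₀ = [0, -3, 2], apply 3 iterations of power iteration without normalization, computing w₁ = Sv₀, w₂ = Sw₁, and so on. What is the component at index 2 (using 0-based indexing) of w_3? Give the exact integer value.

w1 = Sv₀ = (6, -11, 2)
w2 = Sw1 = (40, -63, -14)
w3 = Sw2 = (246, -423, -182)
The requested component of w3 is -182.

-182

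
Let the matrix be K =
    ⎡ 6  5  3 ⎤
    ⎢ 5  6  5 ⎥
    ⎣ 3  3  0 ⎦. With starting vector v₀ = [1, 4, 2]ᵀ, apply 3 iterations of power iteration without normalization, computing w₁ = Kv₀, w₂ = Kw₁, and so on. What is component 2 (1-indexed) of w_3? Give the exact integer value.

6039

w1 = Kv₀ = (32, 39, 15)
w2 = Kw1 = (432, 469, 213)
w3 = Kw2 = (5576, 6039, 2703)
The requested component of w3 is 6039.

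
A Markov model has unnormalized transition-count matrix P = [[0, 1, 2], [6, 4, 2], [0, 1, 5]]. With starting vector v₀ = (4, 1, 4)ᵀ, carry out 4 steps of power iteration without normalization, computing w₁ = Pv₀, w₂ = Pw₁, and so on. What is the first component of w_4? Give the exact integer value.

w1 = Pv₀ = (0·4 + 1·1 + 2·4; 6·4 + 4·1 + 2·4; 0·4 + 1·1 + 5·4) = (9, 36, 21)
w2 = Pw1 = (0·9 + 1·36 + 2·21; 6·9 + 4·36 + 2·21; 0·9 + 1·36 + 5·21) = (78, 240, 141)
w3 = Pw2 = (522, 1710, 945)
w4 = Pw3 = (3600, 11862, 6435)
The requested component of w4 is 3600.

3600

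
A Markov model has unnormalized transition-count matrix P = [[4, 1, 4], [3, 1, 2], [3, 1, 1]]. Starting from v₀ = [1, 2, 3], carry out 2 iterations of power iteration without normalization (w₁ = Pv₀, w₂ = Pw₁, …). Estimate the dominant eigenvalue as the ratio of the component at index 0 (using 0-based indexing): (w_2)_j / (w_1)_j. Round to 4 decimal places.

6.3889

w1 = Pv₀ = (4·1 + 1·2 + 4·3; 3·1 + 1·2 + 2·3; 3·1 + 1·2 + 1·3) = (18, 11, 8)
w2 = Pw1 = (4·18 + 1·11 + 4·8; 3·18 + 1·11 + 2·8; 3·18 + 1·11 + 1·8) = (115, 81, 73)
Ratio at component: 115 / 18 = 6.3889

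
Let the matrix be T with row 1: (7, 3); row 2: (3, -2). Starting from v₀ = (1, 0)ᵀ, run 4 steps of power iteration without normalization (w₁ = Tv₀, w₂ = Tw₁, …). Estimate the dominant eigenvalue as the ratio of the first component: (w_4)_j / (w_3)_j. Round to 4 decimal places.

w1 = Tv₀ = (7, 3)
w2 = Tw1 = (58, 15)
w3 = Tw2 = (451, 144)
w4 = Tw3 = (3589, 1065)
Ratio at component: 3589 / 451 = 7.9579

7.9579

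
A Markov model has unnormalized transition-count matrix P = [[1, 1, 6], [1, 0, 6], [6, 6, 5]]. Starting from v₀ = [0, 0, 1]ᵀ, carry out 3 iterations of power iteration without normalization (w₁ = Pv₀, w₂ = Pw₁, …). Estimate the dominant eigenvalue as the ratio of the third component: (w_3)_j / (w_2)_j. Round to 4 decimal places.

w1 = Pv₀ = (1·0 + 1·0 + 6·1; 1·0 + 0·0 + 6·1; 6·0 + 6·0 + 5·1) = (6, 6, 5)
w2 = Pw1 = (1·6 + 1·6 + 6·5; 1·6 + 0·6 + 6·5; 6·6 + 6·6 + 5·5) = (42, 36, 97)
w3 = Pw2 = (660, 624, 953)
Ratio at component: 953 / 97 = 9.8247

9.8247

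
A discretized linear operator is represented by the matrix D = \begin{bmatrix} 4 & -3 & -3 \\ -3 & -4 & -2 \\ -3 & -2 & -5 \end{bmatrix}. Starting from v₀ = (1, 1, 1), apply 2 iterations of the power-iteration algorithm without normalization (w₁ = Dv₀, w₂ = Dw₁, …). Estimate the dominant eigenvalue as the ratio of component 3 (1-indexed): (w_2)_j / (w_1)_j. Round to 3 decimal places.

w1 = Dv₀ = (4·1 + (-3)·1 + (-3)·1; (-3)·1 + (-4)·1 + (-2)·1; (-3)·1 + (-2)·1 + (-5)·1) = (-2, -9, -10)
w2 = Dw1 = (4·(-2) + (-3)·(-9) + (-3)·(-10); (-3)·(-2) + (-4)·(-9) + (-2)·(-10); (-3)·(-2) + (-2)·(-9) + (-5)·(-10)) = (49, 62, 74)
Ratio at component: 74 / -10 = -7.400

λ ≈ -7.400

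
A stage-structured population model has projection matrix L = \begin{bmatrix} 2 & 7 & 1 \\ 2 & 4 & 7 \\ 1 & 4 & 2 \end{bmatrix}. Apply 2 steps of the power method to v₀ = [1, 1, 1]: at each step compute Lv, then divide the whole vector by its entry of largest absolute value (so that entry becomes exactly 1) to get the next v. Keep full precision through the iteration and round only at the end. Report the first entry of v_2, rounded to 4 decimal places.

0.9752

Lv0 = (10.00000, 13.00000, 7.00000); divide by 13.00000 → v1 = (0.76923, 1.00000, 0.53846)
Lv1 = (9.07692, 9.30769, 5.84615); divide by 9.30769 → v2 = (0.97521, 1.00000, 0.62810)
Requested entry of v2: 118/121 = 0.9752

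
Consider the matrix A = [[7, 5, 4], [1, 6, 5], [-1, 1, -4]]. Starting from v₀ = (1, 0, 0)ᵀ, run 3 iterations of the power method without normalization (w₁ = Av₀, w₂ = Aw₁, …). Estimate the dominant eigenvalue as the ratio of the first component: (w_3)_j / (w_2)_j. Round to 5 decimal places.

λ ≈ 7.64000

w1 = Av₀ = (7, 1, -1)
w2 = Aw1 = (50, 8, -2)
w3 = Aw2 = (382, 88, -34)
Ratio at component: 382 / 50 = 7.64000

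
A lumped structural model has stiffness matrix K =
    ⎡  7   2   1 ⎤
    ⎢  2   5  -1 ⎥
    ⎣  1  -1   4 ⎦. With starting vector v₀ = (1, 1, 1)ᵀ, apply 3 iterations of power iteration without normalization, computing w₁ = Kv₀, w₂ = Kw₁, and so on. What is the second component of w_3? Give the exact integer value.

w1 = Kv₀ = (7·1 + 2·1 + 1·1; 2·1 + 5·1 + (-1)·1; 1·1 + (-1)·1 + 4·1) = (10, 6, 4)
w2 = Kw1 = (7·10 + 2·6 + 1·4; 2·10 + 5·6 + (-1)·4; 1·10 + (-1)·6 + 4·4) = (86, 46, 20)
w3 = Kw2 = (714, 382, 120)
The requested component of w3 is 382.

382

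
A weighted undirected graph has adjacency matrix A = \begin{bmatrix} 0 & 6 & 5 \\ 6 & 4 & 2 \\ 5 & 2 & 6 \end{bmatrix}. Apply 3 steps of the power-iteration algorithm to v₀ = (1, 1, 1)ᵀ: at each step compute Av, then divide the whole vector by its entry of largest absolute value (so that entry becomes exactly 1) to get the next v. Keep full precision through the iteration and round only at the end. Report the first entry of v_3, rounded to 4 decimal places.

Av0 = (11.00000, 12.00000, 13.00000); divide by 13.00000 → v1 = (0.84615, 0.92308, 1.00000)
Av1 = (10.53846, 10.76923, 12.07692); divide by 12.07692 → v2 = (0.87261, 0.89172, 1.00000)
Av2 = (10.35032, 10.80255, 12.14650); divide by 12.14650 → v3 = (0.85212, 0.88936, 1.00000)
Requested entry of v3: 1625/1907 = 0.8521

0.8521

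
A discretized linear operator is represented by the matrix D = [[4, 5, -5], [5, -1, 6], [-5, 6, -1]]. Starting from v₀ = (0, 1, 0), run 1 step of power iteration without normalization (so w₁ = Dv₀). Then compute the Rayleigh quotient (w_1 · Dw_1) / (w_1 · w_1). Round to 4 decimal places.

w1 = Dv₀ = (5, -1, 6)
Dw1 = (-15, 62, -37)
w1·Dw1 = 5·(-15) + (-1)·62 + 6·(-37) = -359; w1·w1 = 5·5 + (-1)·(-1) + 6·6 = 62
λ ≈ -359/62 = -5.7903

λ ≈ -5.7903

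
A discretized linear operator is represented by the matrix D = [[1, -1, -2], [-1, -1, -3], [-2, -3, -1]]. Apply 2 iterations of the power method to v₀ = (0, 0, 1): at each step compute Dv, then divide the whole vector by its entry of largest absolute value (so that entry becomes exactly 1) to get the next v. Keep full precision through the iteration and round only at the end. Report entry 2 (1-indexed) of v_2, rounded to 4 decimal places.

Dv0 = (-2.00000, -3.00000, -1.00000); divide by -3.00000 → v1 = (0.66667, 1.00000, 0.33333)
Dv1 = (-1.00000, -2.66667, -4.66667); divide by -4.66667 → v2 = (0.21429, 0.57143, 1.00000)
Requested entry of v2: 8/14 = 0.5714

0.5714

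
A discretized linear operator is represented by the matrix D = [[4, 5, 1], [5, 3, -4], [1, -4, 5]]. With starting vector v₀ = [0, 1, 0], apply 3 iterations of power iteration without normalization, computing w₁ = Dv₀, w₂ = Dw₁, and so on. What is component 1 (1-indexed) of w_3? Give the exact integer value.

347

w1 = Dv₀ = (4·0 + 5·1 + 1·0; 5·0 + 3·1 + (-4)·0; 1·0 + (-4)·1 + 5·0) = (5, 3, -4)
w2 = Dw1 = (4·5 + 5·3 + 1·(-4); 5·5 + 3·3 + (-4)·(-4); 1·5 + (-4)·3 + 5·(-4)) = (31, 50, -27)
w3 = Dw2 = (347, 413, -304)
The requested component of w3 is 347.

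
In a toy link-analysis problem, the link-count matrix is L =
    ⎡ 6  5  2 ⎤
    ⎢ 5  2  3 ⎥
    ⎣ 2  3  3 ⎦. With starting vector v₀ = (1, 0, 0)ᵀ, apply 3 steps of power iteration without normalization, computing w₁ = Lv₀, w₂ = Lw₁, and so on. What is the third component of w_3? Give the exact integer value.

367

w1 = Lv₀ = (6·1 + 5·0 + 2·0; 5·1 + 2·0 + 3·0; 2·1 + 3·0 + 3·0) = (6, 5, 2)
w2 = Lw1 = (6·6 + 5·5 + 2·2; 5·6 + 2·5 + 3·2; 2·6 + 3·5 + 3·2) = (65, 46, 33)
w3 = Lw2 = (686, 516, 367)
The requested component of w3 is 367.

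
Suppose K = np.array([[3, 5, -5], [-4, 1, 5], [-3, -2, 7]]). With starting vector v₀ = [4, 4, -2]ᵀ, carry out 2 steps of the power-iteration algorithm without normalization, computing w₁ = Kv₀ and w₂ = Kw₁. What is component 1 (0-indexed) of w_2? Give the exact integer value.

-360

w1 = Kv₀ = (42, -22, -34)
w2 = Kw1 = (186, -360, -320)
The requested component of w2 is -360.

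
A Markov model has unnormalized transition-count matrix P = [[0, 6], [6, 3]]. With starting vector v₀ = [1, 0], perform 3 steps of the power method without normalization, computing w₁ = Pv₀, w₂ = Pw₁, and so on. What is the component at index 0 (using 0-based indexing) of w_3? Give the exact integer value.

w1 = Pv₀ = (0·1 + 6·0; 6·1 + 3·0) = (0, 6)
w2 = Pw1 = (0·0 + 6·6; 6·0 + 3·6) = (36, 18)
w3 = Pw2 = (108, 270)
The requested component of w3 is 108.

108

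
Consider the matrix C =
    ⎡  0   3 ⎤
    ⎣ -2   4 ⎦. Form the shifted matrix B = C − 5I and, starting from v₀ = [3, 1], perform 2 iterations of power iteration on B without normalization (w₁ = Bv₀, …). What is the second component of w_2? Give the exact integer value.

B = C − 5I has rows (-5, 3); (-2, -1)
w1 = Bv₀ = ((-5)·3 + 3·1; (-2)·3 + (-1)·1) = (-12, -7)
w2 = Bw1 = ((-5)·(-12) + 3·(-7); (-2)·(-12) + (-1)·(-7)) = (39, 31)
Requested component of w2: 31

31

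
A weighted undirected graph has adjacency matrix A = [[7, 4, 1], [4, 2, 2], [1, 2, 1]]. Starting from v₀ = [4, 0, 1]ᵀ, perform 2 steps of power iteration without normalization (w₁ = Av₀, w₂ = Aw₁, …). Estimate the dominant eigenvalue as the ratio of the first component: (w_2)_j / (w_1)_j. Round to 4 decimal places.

λ ≈ 9.6552

w1 = Av₀ = (7·4 + 4·0 + 1·1; 4·4 + 2·0 + 2·1; 1·4 + 2·0 + 1·1) = (29, 18, 5)
w2 = Aw1 = (7·29 + 4·18 + 1·5; 4·29 + 2·18 + 2·5; 1·29 + 2·18 + 1·5) = (280, 162, 70)
Ratio at component: 280 / 29 = 9.6552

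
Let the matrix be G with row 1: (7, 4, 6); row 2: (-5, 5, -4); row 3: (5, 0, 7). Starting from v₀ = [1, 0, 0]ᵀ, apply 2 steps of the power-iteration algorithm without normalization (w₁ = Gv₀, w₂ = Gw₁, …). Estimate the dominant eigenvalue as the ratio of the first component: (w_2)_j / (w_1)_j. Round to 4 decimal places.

λ ≈ 8.4286

w1 = Gv₀ = (7·1 + 4·0 + 6·0; (-5)·1 + 5·0 + (-4)·0; 5·1 + 0·0 + 7·0) = (7, -5, 5)
w2 = Gw1 = (7·7 + 4·(-5) + 6·5; (-5)·7 + 5·(-5) + (-4)·5; 5·7 + 0·(-5) + 7·5) = (59, -80, 70)
Ratio at component: 59 / 7 = 8.4286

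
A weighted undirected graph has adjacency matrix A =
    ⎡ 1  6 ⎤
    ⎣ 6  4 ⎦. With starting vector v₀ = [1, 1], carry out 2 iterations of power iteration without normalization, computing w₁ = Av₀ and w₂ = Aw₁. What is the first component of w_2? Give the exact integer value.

w1 = Av₀ = (1·1 + 6·1; 6·1 + 4·1) = (7, 10)
w2 = Aw1 = (1·7 + 6·10; 6·7 + 4·10) = (67, 82)
The requested component of w2 is 67.

67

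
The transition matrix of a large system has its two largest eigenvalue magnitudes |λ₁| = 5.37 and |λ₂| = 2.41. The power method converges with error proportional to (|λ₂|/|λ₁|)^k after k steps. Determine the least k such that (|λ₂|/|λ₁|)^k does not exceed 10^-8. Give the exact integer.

23

|λ₂/λ₁| = 2.41/5.37 = 0.44879
Need k ≥ ln(10^-8) / ln(0.44879) = -18.4207 / -0.8012 ≈ 22.991
Smallest integer k satisfying the bound: 23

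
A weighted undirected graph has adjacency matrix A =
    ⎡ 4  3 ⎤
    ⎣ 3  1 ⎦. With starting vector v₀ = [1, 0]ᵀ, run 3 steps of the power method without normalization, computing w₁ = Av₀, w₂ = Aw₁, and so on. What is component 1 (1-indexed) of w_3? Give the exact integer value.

w1 = Av₀ = (4, 3)
w2 = Aw1 = (25, 15)
w3 = Aw2 = (145, 90)
The requested component of w3 is 145.

145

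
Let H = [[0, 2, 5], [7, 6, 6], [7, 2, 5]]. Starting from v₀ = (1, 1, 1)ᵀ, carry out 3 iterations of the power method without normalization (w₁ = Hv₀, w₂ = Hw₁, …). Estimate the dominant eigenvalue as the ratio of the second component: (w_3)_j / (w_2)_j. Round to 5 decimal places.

w1 = Hv₀ = (0·1 + 2·1 + 5·1; 7·1 + 6·1 + 6·1; 7·1 + 2·1 + 5·1) = (7, 19, 14)
w2 = Hw1 = (0·7 + 2·19 + 5·14; 7·7 + 6·19 + 6·14; 7·7 + 2·19 + 5·14) = (108, 247, 157)
w3 = Hw2 = (1279, 3180, 2035)
Ratio at component: 3180 / 247 = 12.87449

λ ≈ 12.87449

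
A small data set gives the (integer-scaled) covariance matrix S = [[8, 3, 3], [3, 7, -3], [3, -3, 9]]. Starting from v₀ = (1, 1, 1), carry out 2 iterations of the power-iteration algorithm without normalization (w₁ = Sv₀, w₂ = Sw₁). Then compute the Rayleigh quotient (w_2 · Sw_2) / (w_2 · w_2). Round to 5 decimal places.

λ ≈ 11.15461

w1 = Sv₀ = (14, 7, 9)
w2 = Sw1 = (160, 64, 102)
Sw2 = (1778, 622, 1206)
w2·Sw2 = 160·1778 + 64·622 + 102·1206 = 447300; w2·w2 = 160·160 + 64·64 + 102·102 = 40100
λ ≈ 447300/40100 = 11.15461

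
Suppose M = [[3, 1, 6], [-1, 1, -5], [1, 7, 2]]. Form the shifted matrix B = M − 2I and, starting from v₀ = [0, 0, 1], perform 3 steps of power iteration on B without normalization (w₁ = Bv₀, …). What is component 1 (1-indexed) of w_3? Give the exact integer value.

B = M − 2I has rows (1, 1, 6); (-1, -1, -5); (1, 7, 0)
w1 = Bv₀ = (1·0 + 1·0 + 6·1; (-1)·0 + (-1)·0 + (-5)·1; 1·0 + 7·0 + 0·1) = (6, -5, 0)
w2 = Bw1 = (1·6 + 1·(-5) + 6·0; (-1)·6 + (-1)·(-5) + (-5)·0; 1·6 + 7·(-5) + 0·0) = (1, -1, -29)
w3 = Bw2 = (-174, 145, -6)
Requested component of w3: -174

-174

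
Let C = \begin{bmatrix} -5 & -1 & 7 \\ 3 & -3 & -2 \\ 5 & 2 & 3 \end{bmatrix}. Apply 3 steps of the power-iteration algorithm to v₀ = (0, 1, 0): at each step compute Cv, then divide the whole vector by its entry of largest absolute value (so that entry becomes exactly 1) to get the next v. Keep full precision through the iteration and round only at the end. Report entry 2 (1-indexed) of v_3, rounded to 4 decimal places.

Cv0 = (-1.00000, -3.00000, 2.00000); divide by -3.00000 → v1 = (0.33333, 1.00000, -0.66667)
Cv1 = (-7.33333, -0.66667, 1.66667); divide by -7.33333 → v2 = (1.00000, 0.09091, -0.22727)
Cv2 = (-6.68182, 3.18182, 4.50000); divide by -6.68182 → v3 = (1.00000, -0.47619, -0.67347)
Requested entry of v3: 70/-147 = -0.4762

-0.4762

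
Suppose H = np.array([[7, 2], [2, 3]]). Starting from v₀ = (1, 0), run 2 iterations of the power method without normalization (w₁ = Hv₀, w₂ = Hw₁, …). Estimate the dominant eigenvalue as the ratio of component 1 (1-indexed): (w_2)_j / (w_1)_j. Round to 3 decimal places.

λ ≈ 7.571

w1 = Hv₀ = (7, 2)
w2 = Hw1 = (53, 20)
Ratio at component: 53 / 7 = 7.571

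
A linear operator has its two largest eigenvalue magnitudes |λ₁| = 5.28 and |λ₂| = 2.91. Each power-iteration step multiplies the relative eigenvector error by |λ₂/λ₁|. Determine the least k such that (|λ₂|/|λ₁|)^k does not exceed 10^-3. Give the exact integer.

12

|λ₂/λ₁| = 2.91/5.28 = 0.55114
Need k ≥ ln(10^-3) / ln(0.55114) = -6.9078 / -0.5958 ≈ 11.595
Smallest integer k satisfying the bound: 12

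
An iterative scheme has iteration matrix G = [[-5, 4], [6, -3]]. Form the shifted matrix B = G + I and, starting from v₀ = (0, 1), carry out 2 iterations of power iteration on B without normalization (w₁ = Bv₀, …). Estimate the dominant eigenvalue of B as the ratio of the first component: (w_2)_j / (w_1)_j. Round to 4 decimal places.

-6.0000

B = G + I has rows (-4, 4); (6, -2)
w1 = Bv₀ = (4, -2)
w2 = Bw1 = (-24, 28)
Ratio: -24/4 = -6.0000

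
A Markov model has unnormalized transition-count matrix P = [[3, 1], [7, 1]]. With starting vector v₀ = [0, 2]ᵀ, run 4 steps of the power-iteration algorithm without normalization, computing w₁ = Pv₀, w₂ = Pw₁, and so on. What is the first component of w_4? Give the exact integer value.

192

w1 = Pv₀ = (2, 2)
w2 = Pw1 = (8, 16)
w3 = Pw2 = (40, 72)
w4 = Pw3 = (192, 352)
The requested component of w4 is 192.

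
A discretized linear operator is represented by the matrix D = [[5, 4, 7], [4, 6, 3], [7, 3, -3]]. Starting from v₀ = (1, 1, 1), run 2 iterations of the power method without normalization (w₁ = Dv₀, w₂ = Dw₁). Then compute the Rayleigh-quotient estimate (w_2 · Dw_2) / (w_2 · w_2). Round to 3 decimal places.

w1 = Dv₀ = (5·1 + 4·1 + 7·1; 4·1 + 6·1 + 3·1; 7·1 + 3·1 + (-3)·1) = (16, 13, 7)
w2 = Dw1 = (5·16 + 4·13 + 7·7; 4·16 + 6·13 + 3·7; 7·16 + 3·13 + (-3)·7) = (181, 163, 130)
Dw2 = (2467, 2092, 1366)
w2·Dw2 = 181·2467 + 163·2092 + 130·1366 = 965103; w2·w2 = 181·181 + 163·163 + 130·130 = 76230
λ ≈ 965103/76230 = 12.660

λ ≈ 12.660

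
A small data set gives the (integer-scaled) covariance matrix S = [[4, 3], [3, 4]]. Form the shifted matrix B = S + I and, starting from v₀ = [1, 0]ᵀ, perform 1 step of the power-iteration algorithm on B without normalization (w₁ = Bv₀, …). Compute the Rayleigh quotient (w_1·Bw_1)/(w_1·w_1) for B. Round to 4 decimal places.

B = S + I has rows (5, 3); (3, 5)
w1 = Bv₀ = (5, 3)
Bw1 = (34, 30)
w1·Bw1 = 260; w1·w1 = 34; μ ≈ 260/34 = 7.6471

μ ≈ 7.6471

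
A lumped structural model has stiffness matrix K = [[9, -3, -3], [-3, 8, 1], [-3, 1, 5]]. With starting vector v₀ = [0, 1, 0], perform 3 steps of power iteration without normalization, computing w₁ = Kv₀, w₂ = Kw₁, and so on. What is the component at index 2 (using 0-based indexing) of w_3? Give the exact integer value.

w1 = Kv₀ = (9·0 + (-3)·1 + (-3)·0; (-3)·0 + 8·1 + 1·0; (-3)·0 + 1·1 + 5·0) = (-3, 8, 1)
w2 = Kw1 = (9·(-3) + (-3)·8 + (-3)·1; (-3)·(-3) + 8·8 + 1·1; (-3)·(-3) + 1·8 + 5·1) = (-54, 74, 22)
w3 = Kw2 = (-774, 776, 346)
The requested component of w3 is 346.

346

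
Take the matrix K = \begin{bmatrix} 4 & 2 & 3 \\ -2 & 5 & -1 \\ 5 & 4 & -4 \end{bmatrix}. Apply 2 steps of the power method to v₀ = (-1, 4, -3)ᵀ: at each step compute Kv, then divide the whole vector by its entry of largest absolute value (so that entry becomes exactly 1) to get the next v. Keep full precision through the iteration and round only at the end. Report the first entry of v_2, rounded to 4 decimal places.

0.8839

Kv0 = (-5.00000, 25.00000, 23.00000); divide by 25.00000 → v1 = (-0.20000, 1.00000, 0.92000)
Kv1 = (3.96000, 4.48000, -0.68000); divide by 4.48000 → v2 = (0.88393, 1.00000, -0.15179)
Requested entry of v2: 99/112 = 0.8839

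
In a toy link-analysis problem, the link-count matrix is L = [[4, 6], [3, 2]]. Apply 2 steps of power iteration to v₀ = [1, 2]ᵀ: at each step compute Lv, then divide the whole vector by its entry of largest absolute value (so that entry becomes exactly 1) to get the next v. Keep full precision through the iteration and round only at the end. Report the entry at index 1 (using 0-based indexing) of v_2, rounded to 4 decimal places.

Lv0 = (16.00000, 7.00000); divide by 16.00000 → v1 = (1.00000, 0.43750)
Lv1 = (6.62500, 3.87500); divide by 6.62500 → v2 = (1.00000, 0.58491)
Requested entry of v2: 62/106 = 0.5849

0.5849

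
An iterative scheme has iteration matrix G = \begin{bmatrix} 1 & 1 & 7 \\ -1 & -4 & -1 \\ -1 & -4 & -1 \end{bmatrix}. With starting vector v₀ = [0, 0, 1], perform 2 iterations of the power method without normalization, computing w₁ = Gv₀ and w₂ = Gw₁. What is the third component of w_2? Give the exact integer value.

w1 = Gv₀ = (1·0 + 1·0 + 7·1; (-1)·0 + (-4)·0 + (-1)·1; (-1)·0 + (-4)·0 + (-1)·1) = (7, -1, -1)
w2 = Gw1 = (1·7 + 1·(-1) + 7·(-1); (-1)·7 + (-4)·(-1) + (-1)·(-1); (-1)·7 + (-4)·(-1) + (-1)·(-1)) = (-1, -2, -2)
The requested component of w2 is -2.

-2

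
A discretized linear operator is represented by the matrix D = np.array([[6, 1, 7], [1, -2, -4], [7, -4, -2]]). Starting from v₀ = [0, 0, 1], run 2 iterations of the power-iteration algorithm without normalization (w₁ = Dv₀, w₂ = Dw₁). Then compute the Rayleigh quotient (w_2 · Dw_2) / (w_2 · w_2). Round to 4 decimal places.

w1 = Dv₀ = (7, -4, -2)
w2 = Dw1 = (24, 23, 69)
Dw2 = (650, -298, -62)
w2·Dw2 = 24·650 + 23·(-298) + 69·(-62) = 4468; w2·w2 = 24·24 + 23·23 + 69·69 = 5866
λ ≈ 4468/5866 = 0.7617

λ ≈ 0.7617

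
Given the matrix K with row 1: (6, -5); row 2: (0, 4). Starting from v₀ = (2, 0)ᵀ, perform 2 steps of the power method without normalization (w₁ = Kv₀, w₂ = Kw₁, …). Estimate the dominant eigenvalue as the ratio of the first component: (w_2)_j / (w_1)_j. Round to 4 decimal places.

w1 = Kv₀ = (6·2 + (-5)·0; 0·2 + 4·0) = (12, 0)
w2 = Kw1 = (6·12 + (-5)·0; 0·12 + 4·0) = (72, 0)
Ratio at component: 72 / 12 = 6.0000

λ ≈ 6.0000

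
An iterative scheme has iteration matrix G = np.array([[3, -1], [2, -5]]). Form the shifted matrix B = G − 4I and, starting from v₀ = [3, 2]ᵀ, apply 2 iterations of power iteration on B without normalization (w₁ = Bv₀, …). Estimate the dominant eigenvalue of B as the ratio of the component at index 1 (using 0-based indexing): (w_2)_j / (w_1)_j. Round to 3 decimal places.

B = G − 4I has rows (-1, -1); (2, -9)
w1 = Bv₀ = ((-1)·3 + (-1)·2; 2·3 + (-9)·2) = (-5, -12)
w2 = Bw1 = ((-1)·(-5) + (-1)·(-12); 2·(-5) + (-9)·(-12)) = (17, 98)
Ratio: 98/-12 = -8.167

μ ≈ -8.167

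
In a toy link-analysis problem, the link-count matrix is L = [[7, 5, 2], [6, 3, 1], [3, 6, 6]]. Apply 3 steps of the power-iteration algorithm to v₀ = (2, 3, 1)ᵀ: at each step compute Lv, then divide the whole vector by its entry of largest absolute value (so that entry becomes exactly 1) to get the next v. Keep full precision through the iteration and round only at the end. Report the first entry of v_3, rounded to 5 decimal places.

0.93299

Lv0 = (31.000000, 22.000000, 30.000000); divide by 31.000000 → v1 = (1.000000, 0.709677, 0.967742)
Lv1 = (12.483871, 9.096774, 13.064516); divide by 13.064516 → v2 = (0.955556, 0.696296, 1.000000)
Lv2 = (12.170370, 8.822222, 13.044444); divide by 13.044444 → v3 = (0.932993, 0.676320, 1.000000)
Requested entry of v3: 4929/5283 = 0.93299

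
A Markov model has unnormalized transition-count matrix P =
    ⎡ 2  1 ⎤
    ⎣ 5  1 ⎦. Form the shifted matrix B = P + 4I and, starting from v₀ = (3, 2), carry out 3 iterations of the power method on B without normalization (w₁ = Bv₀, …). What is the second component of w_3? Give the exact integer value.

B = P + 4I has rows (6, 1); (5, 5)
w1 = Bv₀ = (6·3 + 1·2; 5·3 + 5·2) = (20, 25)
w2 = Bw1 = (6·20 + 1·25; 5·20 + 5·25) = (145, 225)
w3 = Bw2 = (1095, 1850)
Requested component of w3: 1850

1850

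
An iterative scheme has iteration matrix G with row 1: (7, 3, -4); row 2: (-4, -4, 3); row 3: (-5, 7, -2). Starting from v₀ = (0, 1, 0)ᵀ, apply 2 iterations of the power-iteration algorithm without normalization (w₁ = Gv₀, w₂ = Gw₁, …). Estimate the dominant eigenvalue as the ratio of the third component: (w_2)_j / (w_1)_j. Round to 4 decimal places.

λ ≈ -8.1429

w1 = Gv₀ = (7·0 + 3·1 + (-4)·0; (-4)·0 + (-4)·1 + 3·0; (-5)·0 + 7·1 + (-2)·0) = (3, -4, 7)
w2 = Gw1 = (7·3 + 3·(-4) + (-4)·7; (-4)·3 + (-4)·(-4) + 3·7; (-5)·3 + 7·(-4) + (-2)·7) = (-19, 25, -57)
Ratio at component: -57 / 7 = -8.1429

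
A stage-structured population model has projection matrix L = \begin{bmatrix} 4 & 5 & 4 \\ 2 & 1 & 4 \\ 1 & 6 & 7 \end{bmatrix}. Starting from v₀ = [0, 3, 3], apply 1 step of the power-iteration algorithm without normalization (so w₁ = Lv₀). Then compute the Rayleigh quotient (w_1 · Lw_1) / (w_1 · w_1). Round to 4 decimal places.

w1 = Lv₀ = (27, 15, 39)
Lw1 = (339, 225, 390)
w1·Lw1 = 27·339 + 15·225 + 39·390 = 27738; w1·w1 = 27·27 + 15·15 + 39·39 = 2475
λ ≈ 27738/2475 = 11.2073

11.2073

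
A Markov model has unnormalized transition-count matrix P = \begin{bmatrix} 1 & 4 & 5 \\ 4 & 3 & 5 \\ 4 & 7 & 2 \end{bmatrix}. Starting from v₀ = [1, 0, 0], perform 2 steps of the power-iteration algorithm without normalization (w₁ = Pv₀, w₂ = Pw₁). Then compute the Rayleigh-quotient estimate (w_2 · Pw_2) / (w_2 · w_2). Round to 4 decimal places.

11.6560

w1 = Pv₀ = (1·1 + 4·0 + 5·0; 4·1 + 3·0 + 5·0; 4·1 + 7·0 + 2·0) = (1, 4, 4)
w2 = Pw1 = (1·1 + 4·4 + 5·4; 4·1 + 3·4 + 5·4; 4·1 + 7·4 + 2·4) = (37, 36, 40)
Pw2 = (381, 456, 480)
w2·Pw2 = 37·381 + 36·456 + 40·480 = 49713; w2·w2 = 37·37 + 36·36 + 40·40 = 4265
λ ≈ 49713/4265 = 11.6560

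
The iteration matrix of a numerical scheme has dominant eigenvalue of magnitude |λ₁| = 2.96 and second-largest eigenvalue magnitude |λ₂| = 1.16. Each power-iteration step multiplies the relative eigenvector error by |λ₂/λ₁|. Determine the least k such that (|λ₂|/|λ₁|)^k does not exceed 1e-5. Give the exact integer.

|λ₂/λ₁| = 1.16/2.96 = 0.39189
Need k ≥ ln(1e-5) / ln(0.39189) = -11.5129 / -0.9368 ≈ 12.290
Smallest integer k satisfying the bound: 13

13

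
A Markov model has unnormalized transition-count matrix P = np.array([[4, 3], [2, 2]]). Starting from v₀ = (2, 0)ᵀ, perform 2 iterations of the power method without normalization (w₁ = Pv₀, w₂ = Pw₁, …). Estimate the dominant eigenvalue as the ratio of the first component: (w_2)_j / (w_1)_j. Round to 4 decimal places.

5.5000

w1 = Pv₀ = (8, 4)
w2 = Pw1 = (44, 24)
Ratio at component: 44 / 8 = 5.5000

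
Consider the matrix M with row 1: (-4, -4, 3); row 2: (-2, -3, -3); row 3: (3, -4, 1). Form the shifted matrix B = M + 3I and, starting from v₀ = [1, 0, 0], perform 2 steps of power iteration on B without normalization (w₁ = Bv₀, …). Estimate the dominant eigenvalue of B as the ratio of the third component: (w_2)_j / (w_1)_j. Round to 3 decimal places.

B = M + 3I has rows (-1, -4, 3); (-2, 0, -3); (3, -4, 4)
w1 = Bv₀ = (-1, -2, 3)
w2 = Bw1 = (18, -7, 17)
Ratio: 17/3 = 5.667

5.667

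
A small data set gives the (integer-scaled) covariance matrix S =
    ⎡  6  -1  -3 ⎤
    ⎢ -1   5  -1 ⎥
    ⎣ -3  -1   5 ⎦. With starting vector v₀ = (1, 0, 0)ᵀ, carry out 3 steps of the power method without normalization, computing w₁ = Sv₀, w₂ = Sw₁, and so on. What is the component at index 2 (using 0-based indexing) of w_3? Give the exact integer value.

w1 = Sv₀ = (6, -1, -3)
w2 = Sw1 = (46, -8, -32)
w3 = Sw2 = (380, -54, -290)
The requested component of w3 is -290.

-290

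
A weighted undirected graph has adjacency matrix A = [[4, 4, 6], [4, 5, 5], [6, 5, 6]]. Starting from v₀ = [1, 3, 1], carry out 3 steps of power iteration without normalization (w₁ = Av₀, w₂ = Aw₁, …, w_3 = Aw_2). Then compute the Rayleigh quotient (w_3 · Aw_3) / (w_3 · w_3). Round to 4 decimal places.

λ ≈ 15.1284

w1 = Av₀ = (22, 24, 27)
w2 = Aw1 = (346, 343, 414)
w3 = Aw2 = (5240, 5169, 6275)
Aw3 = (79286, 78180, 94935)
w3·Aw3 = 5240·79286 + 5169·78180 + 6275·94935 = 1415288185; w3·w3 = 5240·5240 + 5169·5169 + 6275·6275 = 93551786
λ ≈ 1415288185/93551786 = 15.1284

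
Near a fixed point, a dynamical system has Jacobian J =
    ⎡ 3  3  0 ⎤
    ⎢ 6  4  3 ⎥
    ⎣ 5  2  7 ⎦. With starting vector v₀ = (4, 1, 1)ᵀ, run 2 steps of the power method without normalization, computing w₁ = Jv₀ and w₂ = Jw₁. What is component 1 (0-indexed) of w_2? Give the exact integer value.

301

w1 = Jv₀ = (3·4 + 3·1 + 0·1; 6·4 + 4·1 + 3·1; 5·4 + 2·1 + 7·1) = (15, 31, 29)
w2 = Jw1 = (3·15 + 3·31 + 0·29; 6·15 + 4·31 + 3·29; 5·15 + 2·31 + 7·29) = (138, 301, 340)
The requested component of w2 is 301.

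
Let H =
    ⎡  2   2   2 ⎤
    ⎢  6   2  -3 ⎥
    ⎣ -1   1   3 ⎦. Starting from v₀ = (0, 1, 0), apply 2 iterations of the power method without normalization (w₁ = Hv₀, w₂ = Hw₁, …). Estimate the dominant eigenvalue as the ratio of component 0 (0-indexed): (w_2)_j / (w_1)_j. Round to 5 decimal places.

w1 = Hv₀ = (2, 2, 1)
w2 = Hw1 = (10, 13, 3)
Ratio at component: 10 / 2 = 5.00000

λ ≈ 5.00000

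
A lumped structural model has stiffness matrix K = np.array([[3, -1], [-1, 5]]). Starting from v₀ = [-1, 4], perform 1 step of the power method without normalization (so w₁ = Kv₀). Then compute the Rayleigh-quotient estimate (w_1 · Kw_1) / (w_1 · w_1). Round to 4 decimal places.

w1 = Kv₀ = (3·(-1) + (-1)·4; (-1)·(-1) + 5·4) = (-7, 21)
Kw1 = (-42, 112)
w1·Kw1 = (-7)·(-42) + 21·112 = 2646; w1·w1 = (-7)·(-7) + 21·21 = 490
λ ≈ 2646/490 = 5.4000

λ ≈ 5.4000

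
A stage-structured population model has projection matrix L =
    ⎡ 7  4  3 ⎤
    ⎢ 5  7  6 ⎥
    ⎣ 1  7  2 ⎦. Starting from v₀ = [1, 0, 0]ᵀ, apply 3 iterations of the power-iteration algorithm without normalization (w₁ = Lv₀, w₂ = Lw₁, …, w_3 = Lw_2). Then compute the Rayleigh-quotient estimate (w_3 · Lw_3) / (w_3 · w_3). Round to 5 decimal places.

14.55400

w1 = Lv₀ = (7, 5, 1)
w2 = Lw1 = (72, 76, 44)
w3 = Lw2 = (940, 1156, 692)
Lw3 = (13280, 16944, 10416)
w3·Lw3 = 940·13280 + 1156·16944 + 692·10416 = 39278336; w3·w3 = 940·940 + 1156·1156 + 692·692 = 2698800
λ ≈ 39278336/2698800 = 14.55400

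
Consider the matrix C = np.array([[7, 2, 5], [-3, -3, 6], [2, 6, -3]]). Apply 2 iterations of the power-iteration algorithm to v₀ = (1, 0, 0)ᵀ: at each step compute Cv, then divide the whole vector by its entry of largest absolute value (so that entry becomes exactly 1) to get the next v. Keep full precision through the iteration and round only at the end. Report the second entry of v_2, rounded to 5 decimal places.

Cv0 = (7.000000, -3.000000, 2.000000); divide by 7.000000 → v1 = (1.000000, -0.428571, 0.285714)
Cv1 = (7.571429, 0.000000, -1.428571); divide by 7.571429 → v2 = (1.000000, 0.000000, -0.188679)
Requested entry of v2: 0/53 = 0.00000

0.00000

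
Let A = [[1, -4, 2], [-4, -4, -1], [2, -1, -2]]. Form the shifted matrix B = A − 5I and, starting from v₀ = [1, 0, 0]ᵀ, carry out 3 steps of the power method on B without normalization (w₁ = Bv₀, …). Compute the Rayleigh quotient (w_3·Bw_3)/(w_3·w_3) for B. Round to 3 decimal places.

μ ≈ -11.087

B = A − 5I has rows (-4, -4, 2); (-4, -9, -1); (2, -1, -7)
w1 = Bv₀ = ((-4)·1 + (-4)·0 + 2·0; (-4)·1 + (-9)·0 + (-1)·0; 2·1 + (-1)·0 + (-7)·0) = (-4, -4, 2)
w2 = Bw1 = ((-4)·(-4) + (-4)·(-4) + 2·2; (-4)·(-4) + (-9)·(-4) + (-1)·2; 2·(-4) + (-1)·(-4) + (-7)·2) = (36, 50, -18)
w3 = Bw2 = (-380, -576, 148)
Bw3 = (4120, 6556, -1220)
w3·Bw3 = -5522416; w3·w3 = 498080; μ ≈ -5522416/498080 = -11.087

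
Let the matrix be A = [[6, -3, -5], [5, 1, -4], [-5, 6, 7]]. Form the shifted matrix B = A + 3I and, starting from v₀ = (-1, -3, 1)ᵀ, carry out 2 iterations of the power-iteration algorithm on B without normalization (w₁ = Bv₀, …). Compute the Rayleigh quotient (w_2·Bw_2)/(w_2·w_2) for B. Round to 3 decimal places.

B = A + 3I has rows (9, -3, -5); (5, 4, -4); (-5, 6, 10)
w1 = Bv₀ = (9·(-1) + (-3)·(-3) + (-5)·1; 5·(-1) + 4·(-3) + (-4)·1; (-5)·(-1) + 6·(-3) + 10·1) = (-5, -21, -3)
w2 = Bw1 = (9·(-5) + (-3)·(-21) + (-5)·(-3); 5·(-5) + 4·(-21) + (-4)·(-3); (-5)·(-5) + 6·(-21) + 10·(-3)) = (33, -97, -131)
Bw2 = (1243, 301, -2057)
w2·Bw2 = 281289; w2·w2 = 27659; μ ≈ 281289/27659 = 10.170

10.170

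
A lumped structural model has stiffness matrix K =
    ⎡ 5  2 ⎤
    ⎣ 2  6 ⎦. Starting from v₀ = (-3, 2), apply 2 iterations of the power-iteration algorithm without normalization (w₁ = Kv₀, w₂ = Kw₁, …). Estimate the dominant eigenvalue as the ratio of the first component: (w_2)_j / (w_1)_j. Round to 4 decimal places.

λ ≈ 3.9091

w1 = Kv₀ = (5·(-3) + 2·2; 2·(-3) + 6·2) = (-11, 6)
w2 = Kw1 = (5·(-11) + 2·6; 2·(-11) + 6·6) = (-43, 14)
Ratio at component: -43 / -11 = 3.9091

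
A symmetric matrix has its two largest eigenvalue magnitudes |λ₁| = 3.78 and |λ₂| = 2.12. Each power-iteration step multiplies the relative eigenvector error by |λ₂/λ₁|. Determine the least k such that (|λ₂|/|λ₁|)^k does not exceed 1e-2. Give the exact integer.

|λ₂/λ₁| = 2.12/3.78 = 0.56085
Need k ≥ ln(1e-2) / ln(0.56085) = -4.6052 / -0.5783 ≈ 7.963
Smallest integer k satisfying the bound: 8

8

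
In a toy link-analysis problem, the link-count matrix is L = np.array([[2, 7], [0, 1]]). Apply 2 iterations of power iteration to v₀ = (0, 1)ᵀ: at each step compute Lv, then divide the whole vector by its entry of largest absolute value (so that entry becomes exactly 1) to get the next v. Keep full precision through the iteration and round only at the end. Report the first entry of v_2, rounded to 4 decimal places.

Lv0 = (7.00000, 1.00000); divide by 7.00000 → v1 = (1.00000, 0.14286)
Lv1 = (3.00000, 0.14286); divide by 3.00000 → v2 = (1.00000, 0.04762)
Requested entry of v2: 21/21 = 1.0000

1.0000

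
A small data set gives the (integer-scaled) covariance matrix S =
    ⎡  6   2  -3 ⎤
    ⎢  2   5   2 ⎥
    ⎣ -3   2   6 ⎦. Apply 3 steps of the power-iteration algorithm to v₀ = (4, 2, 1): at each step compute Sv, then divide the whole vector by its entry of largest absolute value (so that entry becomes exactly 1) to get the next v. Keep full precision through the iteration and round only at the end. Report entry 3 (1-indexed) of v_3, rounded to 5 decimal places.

Sv0 = (25.000000, 20.000000, -2.000000); divide by 25.000000 → v1 = (1.000000, 0.800000, -0.080000)
Sv1 = (7.840000, 5.840000, -1.880000); divide by 7.840000 → v2 = (1.000000, 0.744898, -0.239796)
Sv2 = (8.209184, 5.244898, -2.948980); divide by 8.209184 → v3 = (1.000000, 0.638906, -0.359229)
Requested entry of v3: -578/1609 = -0.35923

-0.35923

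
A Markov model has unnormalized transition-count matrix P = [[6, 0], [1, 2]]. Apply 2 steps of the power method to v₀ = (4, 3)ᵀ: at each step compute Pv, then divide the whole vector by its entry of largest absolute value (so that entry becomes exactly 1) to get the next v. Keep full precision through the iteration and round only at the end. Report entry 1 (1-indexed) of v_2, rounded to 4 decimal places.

Pv0 = (24.00000, 10.00000); divide by 24.00000 → v1 = (1.00000, 0.41667)
Pv1 = (6.00000, 1.83333); divide by 6.00000 → v2 = (1.00000, 0.30556)
Requested entry of v2: 144/144 = 1.0000

1.0000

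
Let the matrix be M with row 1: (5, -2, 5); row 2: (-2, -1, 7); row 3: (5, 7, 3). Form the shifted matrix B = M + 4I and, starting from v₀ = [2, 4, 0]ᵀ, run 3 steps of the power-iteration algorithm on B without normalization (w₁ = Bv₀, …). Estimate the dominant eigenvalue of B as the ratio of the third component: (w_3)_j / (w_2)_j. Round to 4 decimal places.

μ ≈ 15.6290

B = M + 4I has rows (9, -2, 5); (-2, 3, 7); (5, 7, 7)
w1 = Bv₀ = (9·2 + (-2)·4 + 5·0; (-2)·2 + 3·4 + 7·0; 5·2 + 7·4 + 7·0) = (10, 8, 38)
w2 = Bw1 = (9·10 + (-2)·8 + 5·38; (-2)·10 + 3·8 + 7·38; 5·10 + 7·8 + 7·38) = (264, 270, 372)
w3 = Bw2 = (3696, 2886, 5814)
Ratio: 5814/372 = 15.6290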